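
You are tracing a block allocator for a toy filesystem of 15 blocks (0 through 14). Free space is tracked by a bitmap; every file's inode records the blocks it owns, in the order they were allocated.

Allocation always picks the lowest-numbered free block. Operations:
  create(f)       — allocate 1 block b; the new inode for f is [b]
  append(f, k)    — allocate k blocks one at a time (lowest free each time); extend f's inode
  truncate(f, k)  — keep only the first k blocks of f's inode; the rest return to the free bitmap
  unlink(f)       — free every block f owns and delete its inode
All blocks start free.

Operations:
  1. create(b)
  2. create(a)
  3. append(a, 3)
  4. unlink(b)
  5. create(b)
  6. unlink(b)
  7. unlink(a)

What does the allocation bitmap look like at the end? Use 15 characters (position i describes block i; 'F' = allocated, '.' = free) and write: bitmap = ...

create(b): bitmap=F.............. | b=[0]
create(a): bitmap=FF............. | a=[1] b=[0]
append(a, 3): bitmap=FFFFF.......... | a=[1, 2, 3, 4] b=[0]
unlink(b): bitmap=.FFFF.......... | a=[1, 2, 3, 4]
create(b): bitmap=FFFFF.......... | a=[1, 2, 3, 4] b=[0]
unlink(b): bitmap=.FFFF.......... | a=[1, 2, 3, 4]
unlink(a): bitmap=............... | 

bitmap = ...............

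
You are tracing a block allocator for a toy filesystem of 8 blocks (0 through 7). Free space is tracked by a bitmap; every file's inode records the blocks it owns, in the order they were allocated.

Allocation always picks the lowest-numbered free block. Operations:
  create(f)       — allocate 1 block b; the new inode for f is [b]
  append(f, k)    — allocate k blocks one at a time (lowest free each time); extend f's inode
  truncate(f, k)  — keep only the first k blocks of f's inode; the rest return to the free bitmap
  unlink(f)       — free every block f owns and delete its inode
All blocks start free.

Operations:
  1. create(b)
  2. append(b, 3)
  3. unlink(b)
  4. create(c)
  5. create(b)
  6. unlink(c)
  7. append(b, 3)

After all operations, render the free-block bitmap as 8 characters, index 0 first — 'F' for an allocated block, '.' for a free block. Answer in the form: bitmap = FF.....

bitmap = FFFF....

  1. create(b)  ⇒  F.......  {b→[0]}
  2. append(b, 3)  ⇒  FFFF....  {b→[0, 1, 2, 3]}
  3. unlink(b)  ⇒  ........  {}
  4. create(c)  ⇒  F.......  {c→[0]}
  5. create(b)  ⇒  FF......  {b→[1]; c→[0]}
  6. unlink(c)  ⇒  .F......  {b→[1]}
  7. append(b, 3)  ⇒  FFFF....  {b→[1, 0, 2, 3]}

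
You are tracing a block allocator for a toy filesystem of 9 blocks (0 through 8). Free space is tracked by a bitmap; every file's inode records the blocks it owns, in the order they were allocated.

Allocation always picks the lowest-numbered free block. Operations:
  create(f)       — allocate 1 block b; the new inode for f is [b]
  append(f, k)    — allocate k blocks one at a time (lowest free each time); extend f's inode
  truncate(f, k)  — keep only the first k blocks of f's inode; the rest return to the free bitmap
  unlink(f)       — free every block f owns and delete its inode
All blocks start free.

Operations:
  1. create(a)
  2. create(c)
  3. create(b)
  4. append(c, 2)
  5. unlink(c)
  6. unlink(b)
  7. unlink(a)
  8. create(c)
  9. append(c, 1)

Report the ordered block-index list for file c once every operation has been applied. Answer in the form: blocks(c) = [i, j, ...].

  1. create(a)  ⇒  F........  {a→[0]}
  2. create(c)  ⇒  FF.......  {a→[0]; c→[1]}
  3. create(b)  ⇒  FFF......  {a→[0]; b→[2]; c→[1]}
  4. append(c, 2)  ⇒  FFFFF....  {a→[0]; b→[2]; c→[1, 3, 4]}
  5. unlink(c)  ⇒  F.F......  {a→[0]; b→[2]}
  6. unlink(b)  ⇒  F........  {a→[0]}
  7. unlink(a)  ⇒  .........  {}
  8. create(c)  ⇒  F........  {c→[0]}
  9. append(c, 1)  ⇒  FF.......  {c→[0, 1]}

blocks(c) = [0, 1]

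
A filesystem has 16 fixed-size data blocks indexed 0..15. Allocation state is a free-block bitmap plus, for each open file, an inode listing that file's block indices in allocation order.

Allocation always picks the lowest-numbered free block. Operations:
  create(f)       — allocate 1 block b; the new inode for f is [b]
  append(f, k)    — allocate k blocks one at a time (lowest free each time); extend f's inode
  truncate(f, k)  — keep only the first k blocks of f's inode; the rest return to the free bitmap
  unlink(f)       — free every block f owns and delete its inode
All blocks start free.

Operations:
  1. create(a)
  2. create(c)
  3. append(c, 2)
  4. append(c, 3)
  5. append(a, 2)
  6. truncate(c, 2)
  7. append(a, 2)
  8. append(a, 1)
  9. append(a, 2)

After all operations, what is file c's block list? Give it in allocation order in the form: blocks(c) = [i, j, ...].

create(a): bitmap=F............... | a=[0]
create(c): bitmap=FF.............. | a=[0] c=[1]
append(c, 2): bitmap=FFFF............ | a=[0] c=[1, 2, 3]
append(c, 3): bitmap=FFFFFFF......... | a=[0] c=[1, 2, 3, 4, 5, 6]
append(a, 2): bitmap=FFFFFFFFF....... | a=[0, 7, 8] c=[1, 2, 3, 4, 5, 6]
truncate(c, 2): bitmap=FFF....FF....... | a=[0, 7, 8] c=[1, 2]
append(a, 2): bitmap=FFFFF..FF....... | a=[0, 7, 8, 3, 4] c=[1, 2]
append(a, 1): bitmap=FFFFFF.FF....... | a=[0, 7, 8, 3, 4, 5] c=[1, 2]
append(a, 2): bitmap=FFFFFFFFFF...... | a=[0, 7, 8, 3, 4, 5, 6, 9] c=[1, 2]

blocks(c) = [1, 2]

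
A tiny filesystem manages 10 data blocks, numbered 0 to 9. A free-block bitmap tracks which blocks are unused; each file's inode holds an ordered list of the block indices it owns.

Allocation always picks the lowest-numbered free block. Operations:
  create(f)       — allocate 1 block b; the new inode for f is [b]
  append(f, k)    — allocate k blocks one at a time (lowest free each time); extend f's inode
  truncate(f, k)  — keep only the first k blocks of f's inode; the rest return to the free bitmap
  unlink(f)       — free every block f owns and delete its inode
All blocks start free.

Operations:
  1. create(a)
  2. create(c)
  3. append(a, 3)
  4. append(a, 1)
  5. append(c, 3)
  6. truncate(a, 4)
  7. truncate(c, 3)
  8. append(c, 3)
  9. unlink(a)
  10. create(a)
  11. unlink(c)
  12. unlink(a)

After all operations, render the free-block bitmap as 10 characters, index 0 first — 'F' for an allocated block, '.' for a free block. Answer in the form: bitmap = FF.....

create(a): bitmap=F......... | a=[0]
create(c): bitmap=FF........ | a=[0] c=[1]
append(a, 3): bitmap=FFFFF..... | a=[0, 2, 3, 4] c=[1]
append(a, 1): bitmap=FFFFFF.... | a=[0, 2, 3, 4, 5] c=[1]
append(c, 3): bitmap=FFFFFFFFF. | a=[0, 2, 3, 4, 5] c=[1, 6, 7, 8]
truncate(a, 4): bitmap=FFFFF.FFF. | a=[0, 2, 3, 4] c=[1, 6, 7, 8]
truncate(c, 3): bitmap=FFFFF.FF.. | a=[0, 2, 3, 4] c=[1, 6, 7]
append(c, 3): bitmap=FFFFFFFFFF | a=[0, 2, 3, 4] c=[1, 6, 7, 5, 8, 9]
unlink(a): bitmap=.F...FFFFF | c=[1, 6, 7, 5, 8, 9]
create(a): bitmap=FF...FFFFF | a=[0] c=[1, 6, 7, 5, 8, 9]
unlink(c): bitmap=F......... | a=[0]
unlink(a): bitmap=.......... | 

bitmap = ..........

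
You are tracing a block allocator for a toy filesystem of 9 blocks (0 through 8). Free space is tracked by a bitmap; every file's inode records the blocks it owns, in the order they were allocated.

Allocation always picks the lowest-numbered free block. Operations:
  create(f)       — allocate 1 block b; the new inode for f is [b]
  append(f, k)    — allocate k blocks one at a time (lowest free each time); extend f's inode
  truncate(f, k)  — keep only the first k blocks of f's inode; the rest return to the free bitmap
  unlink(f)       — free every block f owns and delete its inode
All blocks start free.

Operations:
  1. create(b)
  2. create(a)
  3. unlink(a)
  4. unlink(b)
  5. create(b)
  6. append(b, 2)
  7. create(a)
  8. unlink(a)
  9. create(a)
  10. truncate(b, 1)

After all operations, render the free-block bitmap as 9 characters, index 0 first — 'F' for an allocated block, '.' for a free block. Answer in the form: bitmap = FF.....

bitmap = F..F.....

create(b): bitmap=F........ | b=[0]
create(a): bitmap=FF....... | a=[1] b=[0]
unlink(a): bitmap=F........ | b=[0]
unlink(b): bitmap=......... | 
create(b): bitmap=F........ | b=[0]
append(b, 2): bitmap=FFF...... | b=[0, 1, 2]
create(a): bitmap=FFFF..... | a=[3] b=[0, 1, 2]
unlink(a): bitmap=FFF...... | b=[0, 1, 2]
create(a): bitmap=FFFF..... | a=[3] b=[0, 1, 2]
truncate(b, 1): bitmap=F..F..... | a=[3] b=[0]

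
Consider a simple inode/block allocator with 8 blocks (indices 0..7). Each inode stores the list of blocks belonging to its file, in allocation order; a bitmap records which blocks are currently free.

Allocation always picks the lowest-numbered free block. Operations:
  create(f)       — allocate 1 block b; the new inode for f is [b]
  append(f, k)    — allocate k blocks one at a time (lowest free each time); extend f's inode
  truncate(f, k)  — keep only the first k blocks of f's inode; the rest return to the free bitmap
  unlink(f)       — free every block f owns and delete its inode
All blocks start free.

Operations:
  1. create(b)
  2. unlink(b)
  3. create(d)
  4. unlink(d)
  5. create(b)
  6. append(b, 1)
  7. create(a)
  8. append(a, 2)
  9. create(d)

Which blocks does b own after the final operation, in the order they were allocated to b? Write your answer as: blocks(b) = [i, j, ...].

[1] create(b) — b=0 (map F.......)
[2] unlink(b) —  (map ........)
[3] create(d) — d=0 (map F.......)
[4] unlink(d) —  (map ........)
[5] create(b) — b=0 (map F.......)
[6] append(b, 1) — b=0,1 (map FF......)
[7] create(a) — a=2 b=0,1 (map FFF.....)
[8] append(a, 2) — a=2,3,4 b=0,1 (map FFFFF...)
[9] create(d) — a=2,3,4 b=0,1 d=5 (map FFFFFF..)

blocks(b) = [0, 1]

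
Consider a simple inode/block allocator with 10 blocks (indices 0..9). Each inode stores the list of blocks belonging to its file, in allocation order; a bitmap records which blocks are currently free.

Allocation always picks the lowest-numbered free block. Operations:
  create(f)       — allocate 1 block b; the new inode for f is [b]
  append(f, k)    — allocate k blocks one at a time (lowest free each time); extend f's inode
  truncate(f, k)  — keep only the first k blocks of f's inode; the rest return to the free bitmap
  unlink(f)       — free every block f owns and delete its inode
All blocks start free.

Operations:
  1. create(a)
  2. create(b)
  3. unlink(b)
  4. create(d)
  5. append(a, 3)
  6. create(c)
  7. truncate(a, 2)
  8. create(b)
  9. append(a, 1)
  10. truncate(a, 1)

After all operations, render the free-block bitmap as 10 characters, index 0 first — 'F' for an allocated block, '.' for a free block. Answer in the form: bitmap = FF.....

[1] create(a) — a=0 (map F.........)
[2] create(b) — a=0 b=1 (map FF........)
[3] unlink(b) — a=0 (map F.........)
[4] create(d) — a=0 d=1 (map FF........)
[5] append(a, 3) — a=0,2,3,4 d=1 (map FFFFF.....)
[6] create(c) — a=0,2,3,4 c=5 d=1 (map FFFFFF....)
[7] truncate(a, 2) — a=0,2 c=5 d=1 (map FFF..F....)
[8] create(b) — a=0,2 b=3 c=5 d=1 (map FFFF.F....)
[9] append(a, 1) — a=0,2,4 b=3 c=5 d=1 (map FFFFFF....)
[10] truncate(a, 1) — a=0 b=3 c=5 d=1 (map FF.F.F....)

bitmap = FF.F.F....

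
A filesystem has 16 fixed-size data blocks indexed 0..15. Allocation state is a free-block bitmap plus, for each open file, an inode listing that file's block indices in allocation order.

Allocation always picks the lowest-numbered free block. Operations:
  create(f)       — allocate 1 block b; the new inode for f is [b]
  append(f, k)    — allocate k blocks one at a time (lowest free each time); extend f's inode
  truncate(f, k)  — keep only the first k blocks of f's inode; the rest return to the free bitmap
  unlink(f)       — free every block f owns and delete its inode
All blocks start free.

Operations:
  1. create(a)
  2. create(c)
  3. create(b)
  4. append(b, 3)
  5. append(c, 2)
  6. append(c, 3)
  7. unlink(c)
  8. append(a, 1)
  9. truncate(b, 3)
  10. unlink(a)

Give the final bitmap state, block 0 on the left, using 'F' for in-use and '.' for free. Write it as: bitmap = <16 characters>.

  1. create(a)  ⇒  F...............  {a→[0]}
  2. create(c)  ⇒  FF..............  {a→[0]; c→[1]}
  3. create(b)  ⇒  FFF.............  {a→[0]; b→[2]; c→[1]}
  4. append(b, 3)  ⇒  FFFFFF..........  {a→[0]; b→[2, 3, 4, 5]; c→[1]}
  5. append(c, 2)  ⇒  FFFFFFFF........  {a→[0]; b→[2, 3, 4, 5]; c→[1, 6, 7]}
  6. append(c, 3)  ⇒  FFFFFFFFFFF.....  {a→[0]; b→[2, 3, 4, 5]; c→[1, 6, 7, 8, 9, 10]}
  7. unlink(c)  ⇒  F.FFFF..........  {a→[0]; b→[2, 3, 4, 5]}
  8. append(a, 1)  ⇒  FFFFFF..........  {a→[0, 1]; b→[2, 3, 4, 5]}
  9. truncate(b, 3)  ⇒  FFFFF...........  {a→[0, 1]; b→[2, 3, 4]}
  10. unlink(a)  ⇒  ..FFF...........  {b→[2, 3, 4]}

bitmap = ..FFF...........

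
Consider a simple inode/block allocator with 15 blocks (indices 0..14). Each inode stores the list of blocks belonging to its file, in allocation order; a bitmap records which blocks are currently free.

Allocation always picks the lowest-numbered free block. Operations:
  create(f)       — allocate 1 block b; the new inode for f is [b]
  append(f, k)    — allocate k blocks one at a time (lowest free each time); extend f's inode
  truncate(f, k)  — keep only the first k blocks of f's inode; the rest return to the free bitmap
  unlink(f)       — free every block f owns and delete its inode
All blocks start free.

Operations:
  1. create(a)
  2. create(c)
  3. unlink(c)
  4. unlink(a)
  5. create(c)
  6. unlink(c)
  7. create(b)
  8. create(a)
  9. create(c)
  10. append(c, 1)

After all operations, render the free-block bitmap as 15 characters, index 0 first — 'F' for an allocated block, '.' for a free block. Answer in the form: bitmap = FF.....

bitmap = FFFF...........

  1. create(a)  ⇒  F..............  {a→[0]}
  2. create(c)  ⇒  FF.............  {a→[0]; c→[1]}
  3. unlink(c)  ⇒  F..............  {a→[0]}
  4. unlink(a)  ⇒  ...............  {}
  5. create(c)  ⇒  F..............  {c→[0]}
  6. unlink(c)  ⇒  ...............  {}
  7. create(b)  ⇒  F..............  {b→[0]}
  8. create(a)  ⇒  FF.............  {a→[1]; b→[0]}
  9. create(c)  ⇒  FFF............  {a→[1]; b→[0]; c→[2]}
  10. append(c, 1)  ⇒  FFFF...........  {a→[1]; b→[0]; c→[2, 3]}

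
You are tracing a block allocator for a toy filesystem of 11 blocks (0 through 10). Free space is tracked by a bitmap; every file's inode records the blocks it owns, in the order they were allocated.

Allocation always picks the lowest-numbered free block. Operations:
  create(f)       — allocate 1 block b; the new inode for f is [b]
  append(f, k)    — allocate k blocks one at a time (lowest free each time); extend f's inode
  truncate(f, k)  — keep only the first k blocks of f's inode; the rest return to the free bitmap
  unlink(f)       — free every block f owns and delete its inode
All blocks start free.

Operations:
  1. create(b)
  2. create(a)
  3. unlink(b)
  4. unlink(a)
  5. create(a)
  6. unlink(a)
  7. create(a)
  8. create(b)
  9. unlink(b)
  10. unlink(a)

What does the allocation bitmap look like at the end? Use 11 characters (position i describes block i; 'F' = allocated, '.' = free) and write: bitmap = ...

create(b): bitmap=F.......... | b=[0]
create(a): bitmap=FF......... | a=[1] b=[0]
unlink(b): bitmap=.F......... | a=[1]
unlink(a): bitmap=........... | 
create(a): bitmap=F.......... | a=[0]
unlink(a): bitmap=........... | 
create(a): bitmap=F.......... | a=[0]
create(b): bitmap=FF......... | a=[0] b=[1]
unlink(b): bitmap=F.......... | a=[0]
unlink(a): bitmap=........... | 

bitmap = ...........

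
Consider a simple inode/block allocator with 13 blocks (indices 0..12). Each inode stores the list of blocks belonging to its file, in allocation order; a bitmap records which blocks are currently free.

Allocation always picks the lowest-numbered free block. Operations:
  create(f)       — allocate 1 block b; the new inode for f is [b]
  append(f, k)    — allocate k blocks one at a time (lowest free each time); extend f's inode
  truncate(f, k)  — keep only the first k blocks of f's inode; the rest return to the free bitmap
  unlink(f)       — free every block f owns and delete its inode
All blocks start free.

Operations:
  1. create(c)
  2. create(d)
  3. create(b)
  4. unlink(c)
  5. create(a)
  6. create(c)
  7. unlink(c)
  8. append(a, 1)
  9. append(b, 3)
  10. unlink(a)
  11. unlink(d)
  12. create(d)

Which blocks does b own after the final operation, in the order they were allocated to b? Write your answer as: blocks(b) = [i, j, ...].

blocks(b) = [2, 4, 5, 6]

after create(c) → c:[0]  free=[F............]
after create(d) → c:[0], d:[1]  free=[FF...........]
after create(b) → b:[2], c:[0], d:[1]  free=[FFF..........]
after unlink(c) → b:[2], d:[1]  free=[.FF..........]
after create(a) → a:[0], b:[2], d:[1]  free=[FFF..........]
after create(c) → a:[0], b:[2], c:[3], d:[1]  free=[FFFF.........]
after unlink(c) → a:[0], b:[2], d:[1]  free=[FFF..........]
after append(a, 1) → a:[0, 3], b:[2], d:[1]  free=[FFFF.........]
after append(b, 3) → a:[0, 3], b:[2, 4, 5, 6], d:[1]  free=[FFFFFFF......]
after unlink(a) → b:[2, 4, 5, 6], d:[1]  free=[.FF.FFF......]
after unlink(d) → b:[2, 4, 5, 6]  free=[..F.FFF......]
after create(d) → b:[2, 4, 5, 6], d:[0]  free=[F.F.FFF......]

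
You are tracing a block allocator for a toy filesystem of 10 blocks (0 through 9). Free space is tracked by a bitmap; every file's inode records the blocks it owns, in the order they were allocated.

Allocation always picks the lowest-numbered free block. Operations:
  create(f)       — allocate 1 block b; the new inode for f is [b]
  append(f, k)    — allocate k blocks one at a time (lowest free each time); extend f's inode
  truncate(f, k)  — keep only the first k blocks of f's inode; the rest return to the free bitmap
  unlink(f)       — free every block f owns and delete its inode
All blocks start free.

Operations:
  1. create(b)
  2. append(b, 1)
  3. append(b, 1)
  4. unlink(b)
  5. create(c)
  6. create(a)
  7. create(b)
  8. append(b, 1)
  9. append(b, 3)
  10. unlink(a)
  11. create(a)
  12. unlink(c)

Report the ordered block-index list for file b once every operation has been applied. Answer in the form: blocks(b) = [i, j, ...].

blocks(b) = [2, 3, 4, 5, 6]

  1. create(b)  ⇒  F.........  {b→[0]}
  2. append(b, 1)  ⇒  FF........  {b→[0, 1]}
  3. append(b, 1)  ⇒  FFF.......  {b→[0, 1, 2]}
  4. unlink(b)  ⇒  ..........  {}
  5. create(c)  ⇒  F.........  {c→[0]}
  6. create(a)  ⇒  FF........  {a→[1]; c→[0]}
  7. create(b)  ⇒  FFF.......  {a→[1]; b→[2]; c→[0]}
  8. append(b, 1)  ⇒  FFFF......  {a→[1]; b→[2, 3]; c→[0]}
  9. append(b, 3)  ⇒  FFFFFFF...  {a→[1]; b→[2, 3, 4, 5, 6]; c→[0]}
  10. unlink(a)  ⇒  F.FFFFF...  {b→[2, 3, 4, 5, 6]; c→[0]}
  11. create(a)  ⇒  FFFFFFF...  {a→[1]; b→[2, 3, 4, 5, 6]; c→[0]}
  12. unlink(c)  ⇒  .FFFFFF...  {a→[1]; b→[2, 3, 4, 5, 6]}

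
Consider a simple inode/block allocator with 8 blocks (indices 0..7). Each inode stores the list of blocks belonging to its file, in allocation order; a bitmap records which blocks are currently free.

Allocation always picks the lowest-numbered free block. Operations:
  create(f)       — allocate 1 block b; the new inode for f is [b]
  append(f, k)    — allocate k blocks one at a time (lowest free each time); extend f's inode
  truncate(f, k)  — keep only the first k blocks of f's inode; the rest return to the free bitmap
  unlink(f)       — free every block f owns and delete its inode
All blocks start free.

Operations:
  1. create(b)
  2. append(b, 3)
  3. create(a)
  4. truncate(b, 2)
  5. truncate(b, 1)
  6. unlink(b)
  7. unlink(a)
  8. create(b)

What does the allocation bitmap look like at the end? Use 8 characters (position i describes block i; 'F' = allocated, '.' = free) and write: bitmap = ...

bitmap = F.......

create(b): bitmap=F....... | b=[0]
append(b, 3): bitmap=FFFF.... | b=[0, 1, 2, 3]
create(a): bitmap=FFFFF... | a=[4] b=[0, 1, 2, 3]
truncate(b, 2): bitmap=FF..F... | a=[4] b=[0, 1]
truncate(b, 1): bitmap=F...F... | a=[4] b=[0]
unlink(b): bitmap=....F... | a=[4]
unlink(a): bitmap=........ | 
create(b): bitmap=F....... | b=[0]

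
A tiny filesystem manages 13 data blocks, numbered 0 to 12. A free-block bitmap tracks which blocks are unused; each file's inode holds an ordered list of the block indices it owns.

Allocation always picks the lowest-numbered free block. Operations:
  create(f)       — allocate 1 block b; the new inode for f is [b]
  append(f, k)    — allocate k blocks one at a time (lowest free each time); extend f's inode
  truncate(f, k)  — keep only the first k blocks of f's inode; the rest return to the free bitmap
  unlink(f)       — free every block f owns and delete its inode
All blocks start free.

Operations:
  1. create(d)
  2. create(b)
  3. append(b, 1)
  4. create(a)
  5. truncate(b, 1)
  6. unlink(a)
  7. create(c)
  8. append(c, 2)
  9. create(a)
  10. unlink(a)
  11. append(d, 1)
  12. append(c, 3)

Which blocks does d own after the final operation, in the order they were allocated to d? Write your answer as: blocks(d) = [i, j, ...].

[1] create(d) — d=0 (map F............)
[2] create(b) — b=1 d=0 (map FF...........)
[3] append(b, 1) — b=1,2 d=0 (map FFF..........)
[4] create(a) — a=3 b=1,2 d=0 (map FFFF.........)
[5] truncate(b, 1) — a=3 b=1 d=0 (map FF.F.........)
[6] unlink(a) — b=1 d=0 (map FF...........)
[7] create(c) — b=1 c=2 d=0 (map FFF..........)
[8] append(c, 2) — b=1 c=2,3,4 d=0 (map FFFFF........)
[9] create(a) — a=5 b=1 c=2,3,4 d=0 (map FFFFFF.......)
[10] unlink(a) — b=1 c=2,3,4 d=0 (map FFFFF........)
[11] append(d, 1) — b=1 c=2,3,4 d=0,5 (map FFFFFF.......)
[12] append(c, 3) — b=1 c=2,3,4,6,7,8 d=0,5 (map FFFFFFFFF....)

blocks(d) = [0, 5]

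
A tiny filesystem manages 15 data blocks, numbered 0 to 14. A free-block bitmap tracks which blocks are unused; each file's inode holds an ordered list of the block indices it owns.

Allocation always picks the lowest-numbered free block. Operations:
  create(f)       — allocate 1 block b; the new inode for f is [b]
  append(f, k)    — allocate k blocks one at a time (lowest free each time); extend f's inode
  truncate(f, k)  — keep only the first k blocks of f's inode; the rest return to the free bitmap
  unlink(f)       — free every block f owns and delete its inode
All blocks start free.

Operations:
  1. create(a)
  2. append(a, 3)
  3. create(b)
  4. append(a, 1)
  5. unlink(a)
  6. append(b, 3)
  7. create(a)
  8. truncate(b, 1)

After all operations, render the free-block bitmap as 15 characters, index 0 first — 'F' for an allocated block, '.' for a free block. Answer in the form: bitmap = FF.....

bitmap = ...FF..........

[1] create(a) — a=0 (map F..............)
[2] append(a, 3) — a=0,1,2,3 (map FFFF...........)
[3] create(b) — a=0,1,2,3 b=4 (map FFFFF..........)
[4] append(a, 1) — a=0,1,2,3,5 b=4 (map FFFFFF.........)
[5] unlink(a) — b=4 (map ....F..........)
[6] append(b, 3) — b=4,0,1,2 (map FFF.F..........)
[7] create(a) — a=3 b=4,0,1,2 (map FFFFF..........)
[8] truncate(b, 1) — a=3 b=4 (map ...FF..........)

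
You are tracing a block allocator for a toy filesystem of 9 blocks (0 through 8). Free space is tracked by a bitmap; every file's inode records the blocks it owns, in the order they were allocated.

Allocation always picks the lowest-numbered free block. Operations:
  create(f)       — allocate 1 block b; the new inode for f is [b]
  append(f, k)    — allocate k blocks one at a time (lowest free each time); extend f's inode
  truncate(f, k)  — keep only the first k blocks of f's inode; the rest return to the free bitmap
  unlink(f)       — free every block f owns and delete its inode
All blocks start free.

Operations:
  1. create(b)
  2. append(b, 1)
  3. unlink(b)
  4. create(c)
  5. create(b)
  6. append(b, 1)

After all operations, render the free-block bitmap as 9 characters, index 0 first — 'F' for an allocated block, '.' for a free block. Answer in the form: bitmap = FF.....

bitmap = FFF......

[1] create(b) — b=0 (map F........)
[2] append(b, 1) — b=0,1 (map FF.......)
[3] unlink(b) —  (map .........)
[4] create(c) — c=0 (map F........)
[5] create(b) — b=1 c=0 (map FF.......)
[6] append(b, 1) — b=1,2 c=0 (map FFF......)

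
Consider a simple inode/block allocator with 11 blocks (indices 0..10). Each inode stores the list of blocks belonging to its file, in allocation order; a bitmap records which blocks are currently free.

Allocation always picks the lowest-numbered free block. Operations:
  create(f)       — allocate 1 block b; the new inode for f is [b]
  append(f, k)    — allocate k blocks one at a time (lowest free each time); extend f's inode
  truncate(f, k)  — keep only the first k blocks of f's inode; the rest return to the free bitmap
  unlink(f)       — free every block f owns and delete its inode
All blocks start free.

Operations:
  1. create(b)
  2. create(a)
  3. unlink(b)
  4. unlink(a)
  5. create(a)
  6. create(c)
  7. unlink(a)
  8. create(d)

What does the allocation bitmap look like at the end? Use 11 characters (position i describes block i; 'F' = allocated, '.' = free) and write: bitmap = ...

  1. create(b)  ⇒  F..........  {b→[0]}
  2. create(a)  ⇒  FF.........  {a→[1]; b→[0]}
  3. unlink(b)  ⇒  .F.........  {a→[1]}
  4. unlink(a)  ⇒  ...........  {}
  5. create(a)  ⇒  F..........  {a→[0]}
  6. create(c)  ⇒  FF.........  {a→[0]; c→[1]}
  7. unlink(a)  ⇒  .F.........  {c→[1]}
  8. create(d)  ⇒  FF.........  {c→[1]; d→[0]}

bitmap = FF.........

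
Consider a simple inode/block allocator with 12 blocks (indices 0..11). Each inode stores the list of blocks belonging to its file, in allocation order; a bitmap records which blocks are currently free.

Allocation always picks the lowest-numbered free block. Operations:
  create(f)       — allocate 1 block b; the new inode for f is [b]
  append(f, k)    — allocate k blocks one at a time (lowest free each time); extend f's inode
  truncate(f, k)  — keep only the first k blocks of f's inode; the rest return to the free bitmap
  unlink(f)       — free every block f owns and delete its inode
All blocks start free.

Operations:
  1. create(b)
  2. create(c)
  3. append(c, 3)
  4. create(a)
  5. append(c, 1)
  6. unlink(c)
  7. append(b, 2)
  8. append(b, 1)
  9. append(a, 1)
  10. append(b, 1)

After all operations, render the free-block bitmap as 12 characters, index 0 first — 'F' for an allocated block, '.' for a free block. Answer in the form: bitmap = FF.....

bitmap = FFFFFFF.....

  1. create(b)  ⇒  F...........  {b→[0]}
  2. create(c)  ⇒  FF..........  {b→[0]; c→[1]}
  3. append(c, 3)  ⇒  FFFFF.......  {b→[0]; c→[1, 2, 3, 4]}
  4. create(a)  ⇒  FFFFFF......  {a→[5]; b→[0]; c→[1, 2, 3, 4]}
  5. append(c, 1)  ⇒  FFFFFFF.....  {a→[5]; b→[0]; c→[1, 2, 3, 4, 6]}
  6. unlink(c)  ⇒  F....F......  {a→[5]; b→[0]}
  7. append(b, 2)  ⇒  FFF..F......  {a→[5]; b→[0, 1, 2]}
  8. append(b, 1)  ⇒  FFFF.F......  {a→[5]; b→[0, 1, 2, 3]}
  9. append(a, 1)  ⇒  FFFFFF......  {a→[5, 4]; b→[0, 1, 2, 3]}
  10. append(b, 1)  ⇒  FFFFFFF.....  {a→[5, 4]; b→[0, 1, 2, 3, 6]}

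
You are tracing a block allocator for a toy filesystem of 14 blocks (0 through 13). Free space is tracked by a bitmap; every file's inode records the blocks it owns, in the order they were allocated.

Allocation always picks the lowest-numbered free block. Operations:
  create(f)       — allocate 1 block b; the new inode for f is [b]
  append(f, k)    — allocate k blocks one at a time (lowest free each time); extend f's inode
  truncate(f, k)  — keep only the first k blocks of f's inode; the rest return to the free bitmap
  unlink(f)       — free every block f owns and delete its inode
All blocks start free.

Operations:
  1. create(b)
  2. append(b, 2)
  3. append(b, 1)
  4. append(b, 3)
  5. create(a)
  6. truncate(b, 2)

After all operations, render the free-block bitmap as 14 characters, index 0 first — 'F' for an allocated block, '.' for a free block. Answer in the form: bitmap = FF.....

bitmap = FF.....F......

[1] create(b) — b=0 (map F.............)
[2] append(b, 2) — b=0,1,2 (map FFF...........)
[3] append(b, 1) — b=0,1,2,3 (map FFFF..........)
[4] append(b, 3) — b=0,1,2,3,4,5,6 (map FFFFFFF.......)
[5] create(a) — a=7 b=0,1,2,3,4,5,6 (map FFFFFFFF......)
[6] truncate(b, 2) — a=7 b=0,1 (map FF.....F......)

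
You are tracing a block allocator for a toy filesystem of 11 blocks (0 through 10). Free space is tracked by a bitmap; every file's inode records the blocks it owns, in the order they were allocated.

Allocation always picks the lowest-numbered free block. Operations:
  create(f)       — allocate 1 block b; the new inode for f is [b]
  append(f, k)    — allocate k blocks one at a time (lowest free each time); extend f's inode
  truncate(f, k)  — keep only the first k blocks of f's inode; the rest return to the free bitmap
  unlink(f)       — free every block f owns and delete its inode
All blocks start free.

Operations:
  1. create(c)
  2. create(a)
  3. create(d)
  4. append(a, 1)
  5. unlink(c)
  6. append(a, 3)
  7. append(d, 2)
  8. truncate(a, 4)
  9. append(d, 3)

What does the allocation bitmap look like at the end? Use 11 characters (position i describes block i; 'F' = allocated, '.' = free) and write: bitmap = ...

  1. create(c)  ⇒  F..........  {c→[0]}
  2. create(a)  ⇒  FF.........  {a→[1]; c→[0]}
  3. create(d)  ⇒  FFF........  {a→[1]; c→[0]; d→[2]}
  4. append(a, 1)  ⇒  FFFF.......  {a→[1, 3]; c→[0]; d→[2]}
  5. unlink(c)  ⇒  .FFF.......  {a→[1, 3]; d→[2]}
  6. append(a, 3)  ⇒  FFFFFF.....  {a→[1, 3, 0, 4, 5]; d→[2]}
  7. append(d, 2)  ⇒  FFFFFFFF...  {a→[1, 3, 0, 4, 5]; d→[2, 6, 7]}
  8. truncate(a, 4)  ⇒  FFFFF.FF...  {a→[1, 3, 0, 4]; d→[2, 6, 7]}
  9. append(d, 3)  ⇒  FFFFFFFFFF.  {a→[1, 3, 0, 4]; d→[2, 6, 7, 5, 8, 9]}

bitmap = FFFFFFFFFF.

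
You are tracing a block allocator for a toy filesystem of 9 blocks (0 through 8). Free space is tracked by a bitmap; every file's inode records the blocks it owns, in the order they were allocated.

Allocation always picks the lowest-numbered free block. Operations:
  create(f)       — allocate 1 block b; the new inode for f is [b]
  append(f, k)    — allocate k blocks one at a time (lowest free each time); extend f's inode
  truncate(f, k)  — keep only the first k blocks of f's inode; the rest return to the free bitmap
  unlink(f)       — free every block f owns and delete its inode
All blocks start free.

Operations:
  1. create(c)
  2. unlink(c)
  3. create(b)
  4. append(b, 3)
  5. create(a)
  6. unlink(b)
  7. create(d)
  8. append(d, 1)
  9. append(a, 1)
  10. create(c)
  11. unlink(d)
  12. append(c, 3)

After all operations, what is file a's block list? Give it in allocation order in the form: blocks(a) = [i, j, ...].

after create(c) → c:[0]  free=[F........]
after unlink(c) →   free=[.........]
after create(b) → b:[0]  free=[F........]
after append(b, 3) → b:[0, 1, 2, 3]  free=[FFFF.....]
after create(a) → a:[4], b:[0, 1, 2, 3]  free=[FFFFF....]
after unlink(b) → a:[4]  free=[....F....]
after create(d) → a:[4], d:[0]  free=[F...F....]
after append(d, 1) → a:[4], d:[0, 1]  free=[FF..F....]
after append(a, 1) → a:[4, 2], d:[0, 1]  free=[FFF.F....]
after create(c) → a:[4, 2], c:[3], d:[0, 1]  free=[FFFFF....]
after unlink(d) → a:[4, 2], c:[3]  free=[..FFF....]
after append(c, 3) → a:[4, 2], c:[3, 0, 1, 5]  free=[FFFFFF...]

blocks(a) = [4, 2]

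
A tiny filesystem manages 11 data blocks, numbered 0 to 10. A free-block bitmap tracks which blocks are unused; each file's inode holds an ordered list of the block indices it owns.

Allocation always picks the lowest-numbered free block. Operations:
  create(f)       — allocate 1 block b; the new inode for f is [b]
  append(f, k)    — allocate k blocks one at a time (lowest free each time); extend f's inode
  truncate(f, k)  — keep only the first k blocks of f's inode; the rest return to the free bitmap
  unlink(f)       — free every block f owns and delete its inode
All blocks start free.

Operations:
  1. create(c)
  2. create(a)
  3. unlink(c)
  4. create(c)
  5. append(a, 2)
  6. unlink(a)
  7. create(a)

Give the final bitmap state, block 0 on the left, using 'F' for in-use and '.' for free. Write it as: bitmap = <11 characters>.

create(c): bitmap=F.......... | c=[0]
create(a): bitmap=FF......... | a=[1] c=[0]
unlink(c): bitmap=.F......... | a=[1]
create(c): bitmap=FF......... | a=[1] c=[0]
append(a, 2): bitmap=FFFF....... | a=[1, 2, 3] c=[0]
unlink(a): bitmap=F.......... | c=[0]
create(a): bitmap=FF......... | a=[1] c=[0]

bitmap = FF.........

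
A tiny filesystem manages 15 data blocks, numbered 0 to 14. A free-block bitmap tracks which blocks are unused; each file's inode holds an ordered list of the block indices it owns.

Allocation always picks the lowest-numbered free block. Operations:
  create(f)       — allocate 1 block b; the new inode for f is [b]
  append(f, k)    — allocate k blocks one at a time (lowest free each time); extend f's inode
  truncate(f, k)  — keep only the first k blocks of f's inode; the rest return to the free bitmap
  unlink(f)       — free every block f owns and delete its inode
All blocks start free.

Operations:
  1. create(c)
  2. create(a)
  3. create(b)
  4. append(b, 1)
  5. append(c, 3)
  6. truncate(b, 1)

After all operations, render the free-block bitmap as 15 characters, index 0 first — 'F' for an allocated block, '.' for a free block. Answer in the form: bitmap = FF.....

[1] create(c) — c=0 (map F..............)
[2] create(a) — a=1 c=0 (map FF.............)
[3] create(b) — a=1 b=2 c=0 (map FFF............)
[4] append(b, 1) — a=1 b=2,3 c=0 (map FFFF...........)
[5] append(c, 3) — a=1 b=2,3 c=0,4,5,6 (map FFFFFFF........)
[6] truncate(b, 1) — a=1 b=2 c=0,4,5,6 (map FFF.FFF........)

bitmap = FFF.FFF........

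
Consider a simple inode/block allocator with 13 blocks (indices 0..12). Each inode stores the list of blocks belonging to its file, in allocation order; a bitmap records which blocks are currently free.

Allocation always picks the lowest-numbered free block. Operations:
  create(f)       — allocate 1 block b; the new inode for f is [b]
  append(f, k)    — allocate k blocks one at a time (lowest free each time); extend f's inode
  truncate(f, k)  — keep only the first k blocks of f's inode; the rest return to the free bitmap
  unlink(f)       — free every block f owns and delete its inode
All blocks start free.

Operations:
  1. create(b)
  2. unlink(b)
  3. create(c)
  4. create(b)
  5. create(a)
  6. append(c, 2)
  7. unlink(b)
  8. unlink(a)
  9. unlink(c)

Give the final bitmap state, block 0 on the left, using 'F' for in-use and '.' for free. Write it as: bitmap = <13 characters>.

bitmap = .............

[1] create(b) — b=0 (map F............)
[2] unlink(b) —  (map .............)
[3] create(c) — c=0 (map F............)
[4] create(b) — b=1 c=0 (map FF...........)
[5] create(a) — a=2 b=1 c=0 (map FFF..........)
[6] append(c, 2) — a=2 b=1 c=0,3,4 (map FFFFF........)
[7] unlink(b) — a=2 c=0,3,4 (map F.FFF........)
[8] unlink(a) — c=0,3,4 (map F..FF........)
[9] unlink(c) —  (map .............)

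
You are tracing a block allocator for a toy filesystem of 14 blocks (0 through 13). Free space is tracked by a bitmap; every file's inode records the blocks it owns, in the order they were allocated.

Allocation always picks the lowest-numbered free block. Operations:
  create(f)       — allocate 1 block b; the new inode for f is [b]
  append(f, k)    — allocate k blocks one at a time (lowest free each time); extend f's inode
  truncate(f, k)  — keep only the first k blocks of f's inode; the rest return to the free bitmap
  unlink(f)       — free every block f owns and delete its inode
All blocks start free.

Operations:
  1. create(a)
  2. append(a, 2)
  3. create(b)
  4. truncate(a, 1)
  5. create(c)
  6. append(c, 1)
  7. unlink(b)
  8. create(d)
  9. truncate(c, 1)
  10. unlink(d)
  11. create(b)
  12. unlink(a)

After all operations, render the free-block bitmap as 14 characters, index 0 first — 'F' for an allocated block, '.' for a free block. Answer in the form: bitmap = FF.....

create(a): bitmap=F............. | a=[0]
append(a, 2): bitmap=FFF........... | a=[0, 1, 2]
create(b): bitmap=FFFF.......... | a=[0, 1, 2] b=[3]
truncate(a, 1): bitmap=F..F.......... | a=[0] b=[3]
create(c): bitmap=FF.F.......... | a=[0] b=[3] c=[1]
append(c, 1): bitmap=FFFF.......... | a=[0] b=[3] c=[1, 2]
unlink(b): bitmap=FFF........... | a=[0] c=[1, 2]
create(d): bitmap=FFFF.......... | a=[0] c=[1, 2] d=[3]
truncate(c, 1): bitmap=FF.F.......... | a=[0] c=[1] d=[3]
unlink(d): bitmap=FF............ | a=[0] c=[1]
create(b): bitmap=FFF........... | a=[0] b=[2] c=[1]
unlink(a): bitmap=.FF........... | b=[2] c=[1]

bitmap = .FF...........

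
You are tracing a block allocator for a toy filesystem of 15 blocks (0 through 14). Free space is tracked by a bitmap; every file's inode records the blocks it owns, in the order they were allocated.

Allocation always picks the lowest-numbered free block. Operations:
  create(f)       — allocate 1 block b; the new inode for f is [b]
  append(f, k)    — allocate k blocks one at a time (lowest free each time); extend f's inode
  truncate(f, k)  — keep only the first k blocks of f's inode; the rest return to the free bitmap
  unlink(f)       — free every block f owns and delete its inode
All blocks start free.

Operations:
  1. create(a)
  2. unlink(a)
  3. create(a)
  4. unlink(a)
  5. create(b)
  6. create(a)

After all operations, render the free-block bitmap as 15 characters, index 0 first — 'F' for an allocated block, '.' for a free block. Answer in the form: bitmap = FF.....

create(a): bitmap=F.............. | a=[0]
unlink(a): bitmap=............... | 
create(a): bitmap=F.............. | a=[0]
unlink(a): bitmap=............... | 
create(b): bitmap=F.............. | b=[0]
create(a): bitmap=FF............. | a=[1] b=[0]

bitmap = FF.............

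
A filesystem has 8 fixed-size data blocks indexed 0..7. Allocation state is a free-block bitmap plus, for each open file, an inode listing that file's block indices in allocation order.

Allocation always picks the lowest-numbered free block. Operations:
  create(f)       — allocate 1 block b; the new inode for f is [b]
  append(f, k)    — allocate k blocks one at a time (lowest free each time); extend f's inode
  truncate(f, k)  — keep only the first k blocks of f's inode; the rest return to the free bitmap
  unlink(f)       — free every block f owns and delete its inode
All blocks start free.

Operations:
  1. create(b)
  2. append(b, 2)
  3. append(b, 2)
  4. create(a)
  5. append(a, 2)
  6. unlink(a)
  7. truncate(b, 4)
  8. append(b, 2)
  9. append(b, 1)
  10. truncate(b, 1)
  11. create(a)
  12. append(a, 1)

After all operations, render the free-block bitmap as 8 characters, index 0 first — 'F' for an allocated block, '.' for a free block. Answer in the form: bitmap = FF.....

  1. create(b)  ⇒  F.......  {b→[0]}
  2. append(b, 2)  ⇒  FFF.....  {b→[0, 1, 2]}
  3. append(b, 2)  ⇒  FFFFF...  {b→[0, 1, 2, 3, 4]}
  4. create(a)  ⇒  FFFFFF..  {a→[5]; b→[0, 1, 2, 3, 4]}
  5. append(a, 2)  ⇒  FFFFFFFF  {a→[5, 6, 7]; b→[0, 1, 2, 3, 4]}
  6. unlink(a)  ⇒  FFFFF...  {b→[0, 1, 2, 3, 4]}
  7. truncate(b, 4)  ⇒  FFFF....  {b→[0, 1, 2, 3]}
  8. append(b, 2)  ⇒  FFFFFF..  {b→[0, 1, 2, 3, 4, 5]}
  9. append(b, 1)  ⇒  FFFFFFF.  {b→[0, 1, 2, 3, 4, 5, 6]}
  10. truncate(b, 1)  ⇒  F.......  {b→[0]}
  11. create(a)  ⇒  FF......  {a→[1]; b→[0]}
  12. append(a, 1)  ⇒  FFF.....  {a→[1, 2]; b→[0]}

bitmap = FFF.....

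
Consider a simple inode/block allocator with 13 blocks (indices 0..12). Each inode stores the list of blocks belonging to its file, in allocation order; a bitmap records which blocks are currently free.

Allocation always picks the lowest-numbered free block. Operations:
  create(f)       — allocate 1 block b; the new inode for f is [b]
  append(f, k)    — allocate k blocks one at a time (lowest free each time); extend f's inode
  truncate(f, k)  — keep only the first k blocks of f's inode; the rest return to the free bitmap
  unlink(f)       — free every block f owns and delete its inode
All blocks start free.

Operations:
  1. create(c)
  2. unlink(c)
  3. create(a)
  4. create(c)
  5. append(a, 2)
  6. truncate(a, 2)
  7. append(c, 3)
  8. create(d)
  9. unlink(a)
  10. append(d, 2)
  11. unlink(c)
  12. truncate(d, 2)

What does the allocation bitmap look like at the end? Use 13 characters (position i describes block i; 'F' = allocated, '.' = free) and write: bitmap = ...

bitmap = F.....F......

[1] create(c) — c=0 (map F............)
[2] unlink(c) —  (map .............)
[3] create(a) — a=0 (map F............)
[4] create(c) — a=0 c=1 (map FF...........)
[5] append(a, 2) — a=0,2,3 c=1 (map FFFF.........)
[6] truncate(a, 2) — a=0,2 c=1 (map FFF..........)
[7] append(c, 3) — a=0,2 c=1,3,4,5 (map FFFFFF.......)
[8] create(d) — a=0,2 c=1,3,4,5 d=6 (map FFFFFFF......)
[9] unlink(a) — c=1,3,4,5 d=6 (map .F.FFFF......)
[10] append(d, 2) — c=1,3,4,5 d=6,0,2 (map FFFFFFF......)
[11] unlink(c) — d=6,0,2 (map F.F...F......)
[12] truncate(d, 2) — d=6,0 (map F.....F......)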